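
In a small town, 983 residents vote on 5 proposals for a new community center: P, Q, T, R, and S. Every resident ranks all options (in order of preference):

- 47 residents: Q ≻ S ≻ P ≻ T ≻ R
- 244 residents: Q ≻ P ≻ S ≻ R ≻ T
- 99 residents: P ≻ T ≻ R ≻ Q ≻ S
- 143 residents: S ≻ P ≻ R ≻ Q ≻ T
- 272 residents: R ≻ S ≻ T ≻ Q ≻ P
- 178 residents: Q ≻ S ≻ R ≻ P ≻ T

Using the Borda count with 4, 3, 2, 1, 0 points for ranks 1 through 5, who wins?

S

P: 47·2 + 244·3 + 99·4 + 143·3 + 272·0 + 178·1 = 1829
Q: 47·4 + 244·4 + 99·1 + 143·1 + 272·1 + 178·4 = 2390
T: 47·1 + 244·0 + 99·3 + 143·0 + 272·2 + 178·0 = 888
R: 47·0 + 244·1 + 99·2 + 143·2 + 272·4 + 178·2 = 2172
S: 47·3 + 244·2 + 99·0 + 143·4 + 272·3 + 178·3 = 2551
S has the highest Borda score (2551).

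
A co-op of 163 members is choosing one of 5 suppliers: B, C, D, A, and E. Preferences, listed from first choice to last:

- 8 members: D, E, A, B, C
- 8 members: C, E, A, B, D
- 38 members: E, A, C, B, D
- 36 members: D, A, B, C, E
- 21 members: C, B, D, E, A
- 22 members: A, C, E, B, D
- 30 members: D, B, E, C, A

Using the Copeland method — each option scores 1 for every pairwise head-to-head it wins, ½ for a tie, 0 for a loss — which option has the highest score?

B: beats D and E; loses to C and A → score 2.
C: beats B, D, and E; loses to A → score 3.
D: beats A and E; loses to B and C → score 2.
A: beats B and C; loses to D and E → score 2.
E: beats A; loses to B, C, and D → score 1.
C has the best pairwise record.

C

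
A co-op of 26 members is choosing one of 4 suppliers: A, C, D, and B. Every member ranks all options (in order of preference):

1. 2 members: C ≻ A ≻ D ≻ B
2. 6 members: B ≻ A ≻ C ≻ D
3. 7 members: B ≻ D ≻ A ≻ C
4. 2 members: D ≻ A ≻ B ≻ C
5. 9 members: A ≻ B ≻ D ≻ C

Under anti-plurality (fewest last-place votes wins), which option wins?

Last-place votes: A 0, C 18, D 6, B 2.
A is ranked last by the fewest voters, so A wins.

A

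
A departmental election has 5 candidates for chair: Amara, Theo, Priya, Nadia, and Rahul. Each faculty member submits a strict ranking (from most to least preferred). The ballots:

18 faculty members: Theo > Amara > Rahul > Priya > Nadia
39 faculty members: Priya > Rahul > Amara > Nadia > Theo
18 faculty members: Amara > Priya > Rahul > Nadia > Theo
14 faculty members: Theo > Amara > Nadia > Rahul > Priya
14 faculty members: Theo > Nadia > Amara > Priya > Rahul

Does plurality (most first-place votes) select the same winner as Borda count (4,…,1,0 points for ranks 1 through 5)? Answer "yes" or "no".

Plurality — first-place votes: Amara 18, Theo 46, Priya 39, Nadia 0, Rahul 0. Winner: Theo.
Borda — scores: Amara 274, Theo 184, Priya 242, Nadia 127, Rahul 203. Winner: Amara.
The two methods disagree.

no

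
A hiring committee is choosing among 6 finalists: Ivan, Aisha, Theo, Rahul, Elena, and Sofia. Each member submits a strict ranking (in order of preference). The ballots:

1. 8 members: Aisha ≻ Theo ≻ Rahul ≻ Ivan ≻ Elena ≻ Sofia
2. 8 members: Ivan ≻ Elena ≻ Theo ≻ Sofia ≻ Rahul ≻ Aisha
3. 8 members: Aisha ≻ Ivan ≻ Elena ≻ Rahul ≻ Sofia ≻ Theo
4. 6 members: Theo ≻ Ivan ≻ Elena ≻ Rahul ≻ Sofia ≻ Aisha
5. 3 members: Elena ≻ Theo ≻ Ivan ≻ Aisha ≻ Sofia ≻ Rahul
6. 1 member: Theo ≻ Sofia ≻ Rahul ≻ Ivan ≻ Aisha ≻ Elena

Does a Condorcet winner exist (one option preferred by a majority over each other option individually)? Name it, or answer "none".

none

Checking pairwise contests:
Theo beats Ivan 18–16.
Ivan beats Aisha 18–16.
Elena beats Theo 19–15.
Ivan beats Rahul 25–9.
Ivan beats Elena 31–3.
Ivan beats Sofia 33–1.
Every option loses at least one head-to-head, so there is no Condorcet winner.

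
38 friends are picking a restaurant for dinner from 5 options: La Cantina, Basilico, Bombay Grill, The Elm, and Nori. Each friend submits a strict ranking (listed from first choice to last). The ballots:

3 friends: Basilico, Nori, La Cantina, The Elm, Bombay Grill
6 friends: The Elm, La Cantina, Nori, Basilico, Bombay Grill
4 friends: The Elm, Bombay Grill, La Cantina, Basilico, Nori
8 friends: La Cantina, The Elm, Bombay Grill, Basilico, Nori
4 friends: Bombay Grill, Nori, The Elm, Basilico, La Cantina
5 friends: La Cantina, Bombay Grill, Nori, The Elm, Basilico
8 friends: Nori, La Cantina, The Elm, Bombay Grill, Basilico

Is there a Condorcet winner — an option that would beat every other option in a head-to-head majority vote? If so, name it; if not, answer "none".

La Cantina vs Basilico: 31–7 for La Cantina.
La Cantina vs Bombay Grill: 30–8 for La Cantina.
La Cantina vs The Elm: 24–14 for La Cantina.
La Cantina vs Nori: 23–15 for La Cantina.
La Cantina beats every other option head-to-head.

La Cantina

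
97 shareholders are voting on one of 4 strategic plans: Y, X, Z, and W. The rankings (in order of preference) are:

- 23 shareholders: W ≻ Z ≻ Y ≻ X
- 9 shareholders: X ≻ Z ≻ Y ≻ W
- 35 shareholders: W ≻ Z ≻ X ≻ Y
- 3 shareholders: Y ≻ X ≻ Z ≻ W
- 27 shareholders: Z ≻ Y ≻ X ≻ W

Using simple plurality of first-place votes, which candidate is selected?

First-place votes: Y 3, X 9, Z 27, W 58.
W has the most first-place votes.

W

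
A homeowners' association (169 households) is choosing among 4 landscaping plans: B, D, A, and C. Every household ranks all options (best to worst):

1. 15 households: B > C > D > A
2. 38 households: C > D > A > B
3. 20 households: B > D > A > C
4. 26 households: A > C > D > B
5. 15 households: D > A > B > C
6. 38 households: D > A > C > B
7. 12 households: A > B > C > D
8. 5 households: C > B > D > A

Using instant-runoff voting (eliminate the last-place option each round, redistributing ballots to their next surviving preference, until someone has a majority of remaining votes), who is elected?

C

Round 1: B 35, D 53, A 38, C 43. Eliminate B.
Round 2: D 73, A 38, C 58. Eliminate A.
Round 3: D 73, C 96. C has a majority.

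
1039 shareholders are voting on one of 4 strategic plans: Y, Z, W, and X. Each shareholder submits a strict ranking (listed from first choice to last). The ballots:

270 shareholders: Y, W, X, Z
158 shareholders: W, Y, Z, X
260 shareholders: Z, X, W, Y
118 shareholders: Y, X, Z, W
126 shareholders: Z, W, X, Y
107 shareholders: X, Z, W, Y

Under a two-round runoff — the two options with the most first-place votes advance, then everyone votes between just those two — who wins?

Round 1 first-place votes: Y 388, Z 386, W 158, X 107.
Y and Z advance.
Runoff: Y is preferred to Z by 546 voters; Z by 493.
Y wins the runoff.

Y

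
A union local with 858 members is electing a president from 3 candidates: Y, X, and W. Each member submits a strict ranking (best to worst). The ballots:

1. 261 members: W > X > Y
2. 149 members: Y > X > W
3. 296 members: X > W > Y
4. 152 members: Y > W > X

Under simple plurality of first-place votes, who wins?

Y

First-place votes: Y 301, X 296, W 261.
Y has the most first-place votes.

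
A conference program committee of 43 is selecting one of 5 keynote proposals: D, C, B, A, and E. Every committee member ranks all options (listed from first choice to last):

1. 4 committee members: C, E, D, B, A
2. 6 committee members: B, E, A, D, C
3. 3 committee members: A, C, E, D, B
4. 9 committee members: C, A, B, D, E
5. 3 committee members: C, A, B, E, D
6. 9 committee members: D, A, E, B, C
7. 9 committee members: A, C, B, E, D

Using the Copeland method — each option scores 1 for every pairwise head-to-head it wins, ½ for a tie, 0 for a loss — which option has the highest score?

D: loses to C, B, A, and E → score 0.
C: beats D, B, and E; loses to A → score 3.
B: beats D and E; loses to C and A → score 2.
A: beats D, C, B, and E → score 4.
E: beats D; loses to C, B, and A → score 1.
A has the best pairwise record.

A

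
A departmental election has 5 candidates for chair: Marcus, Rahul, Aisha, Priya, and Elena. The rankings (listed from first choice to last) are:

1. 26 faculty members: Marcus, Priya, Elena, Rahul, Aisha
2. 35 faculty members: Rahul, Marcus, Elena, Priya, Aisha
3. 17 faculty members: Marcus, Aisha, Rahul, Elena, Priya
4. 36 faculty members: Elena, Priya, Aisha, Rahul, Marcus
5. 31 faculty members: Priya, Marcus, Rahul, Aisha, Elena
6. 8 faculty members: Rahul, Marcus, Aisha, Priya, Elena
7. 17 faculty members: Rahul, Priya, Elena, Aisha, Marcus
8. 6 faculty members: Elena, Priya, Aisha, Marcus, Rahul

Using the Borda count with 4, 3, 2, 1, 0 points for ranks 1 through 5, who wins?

Priya

Marcus: 26·4 + 35·3 + 17·4 + 36·0 + 31·3 + 8·3 + 17·0 + 6·1 = 400
Rahul: 26·1 + 35·4 + 17·2 + 36·1 + 31·2 + 8·4 + 17·4 + 6·0 = 398
Aisha: 26·0 + 35·0 + 17·3 + 36·2 + 31·1 + 8·2 + 17·1 + 6·2 = 199
Priya: 26·3 + 35·1 + 17·0 + 36·3 + 31·4 + 8·1 + 17·3 + 6·3 = 422
Elena: 26·2 + 35·2 + 17·1 + 36·4 + 31·0 + 8·0 + 17·2 + 6·4 = 341
Priya has the highest Borda score (422).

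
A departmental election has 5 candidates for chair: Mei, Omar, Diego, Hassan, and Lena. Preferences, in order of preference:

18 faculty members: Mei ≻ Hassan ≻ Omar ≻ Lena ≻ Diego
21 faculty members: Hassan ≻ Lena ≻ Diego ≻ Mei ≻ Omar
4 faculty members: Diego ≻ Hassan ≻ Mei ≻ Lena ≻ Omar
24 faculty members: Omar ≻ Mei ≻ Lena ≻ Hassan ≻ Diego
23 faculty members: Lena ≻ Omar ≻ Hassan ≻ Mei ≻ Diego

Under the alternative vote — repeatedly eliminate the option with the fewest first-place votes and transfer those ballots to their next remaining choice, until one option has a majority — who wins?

Round 1: Mei 18, Omar 24, Diego 4, Hassan 21, Lena 23. Eliminate Diego.
Round 2: Mei 18, Omar 24, Hassan 25, Lena 23. Eliminate Mei.
Round 3: Omar 24, Hassan 43, Lena 23. Eliminate Lena.
Round 4: Omar 47, Hassan 43. Omar has a majority.

Omar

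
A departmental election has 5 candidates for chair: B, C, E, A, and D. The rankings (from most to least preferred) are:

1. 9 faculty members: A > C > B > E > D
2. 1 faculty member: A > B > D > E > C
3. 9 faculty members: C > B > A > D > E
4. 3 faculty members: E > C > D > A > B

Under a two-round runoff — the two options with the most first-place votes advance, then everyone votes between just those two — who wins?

C

Round 1 first-place votes: B 0, C 9, E 3, A 10, D 0.
A and C advance.
Runoff: A is preferred to C by 10 voters; C by 12.
C wins the runoff.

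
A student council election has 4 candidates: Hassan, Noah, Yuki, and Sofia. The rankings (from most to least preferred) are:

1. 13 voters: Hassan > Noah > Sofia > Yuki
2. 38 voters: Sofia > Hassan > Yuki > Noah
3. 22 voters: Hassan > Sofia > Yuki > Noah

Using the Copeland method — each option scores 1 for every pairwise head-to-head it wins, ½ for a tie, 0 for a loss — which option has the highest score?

Hassan: beats Noah and Yuki; loses to Sofia → score 2.
Noah: loses to Hassan, Yuki, and Sofia → score 0.
Yuki: beats Noah; loses to Hassan and Sofia → score 1.
Sofia: beats Hassan, Noah, and Yuki → score 3.
Sofia has the best pairwise record.

Sofia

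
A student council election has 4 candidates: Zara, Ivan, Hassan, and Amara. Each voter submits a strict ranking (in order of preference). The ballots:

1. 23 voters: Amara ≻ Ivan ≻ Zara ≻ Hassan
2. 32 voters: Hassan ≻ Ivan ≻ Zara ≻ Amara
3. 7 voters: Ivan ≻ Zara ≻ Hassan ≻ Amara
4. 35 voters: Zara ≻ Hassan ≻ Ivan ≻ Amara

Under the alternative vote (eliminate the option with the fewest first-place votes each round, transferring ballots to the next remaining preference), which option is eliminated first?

Ivan

Round 1: Zara 35, Ivan 7, Hassan 32, Amara 23. Eliminate Ivan.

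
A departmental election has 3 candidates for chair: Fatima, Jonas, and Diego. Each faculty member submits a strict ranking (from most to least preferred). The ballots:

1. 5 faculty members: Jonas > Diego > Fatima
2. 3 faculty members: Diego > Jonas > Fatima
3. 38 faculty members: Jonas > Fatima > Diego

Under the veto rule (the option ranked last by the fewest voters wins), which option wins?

Jonas

Last-place votes: Fatima 8, Jonas 0, Diego 38.
Jonas is ranked last by the fewest voters, so Jonas wins.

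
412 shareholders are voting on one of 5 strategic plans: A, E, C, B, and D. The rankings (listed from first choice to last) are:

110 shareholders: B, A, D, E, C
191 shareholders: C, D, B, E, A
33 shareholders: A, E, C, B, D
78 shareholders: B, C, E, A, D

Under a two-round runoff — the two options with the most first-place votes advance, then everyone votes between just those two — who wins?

Round 1 first-place votes: A 33, E 0, C 191, B 188, D 0.
C and B advance.
Runoff: C is preferred to B by 224 voters; B by 188.
C wins the runoff.

C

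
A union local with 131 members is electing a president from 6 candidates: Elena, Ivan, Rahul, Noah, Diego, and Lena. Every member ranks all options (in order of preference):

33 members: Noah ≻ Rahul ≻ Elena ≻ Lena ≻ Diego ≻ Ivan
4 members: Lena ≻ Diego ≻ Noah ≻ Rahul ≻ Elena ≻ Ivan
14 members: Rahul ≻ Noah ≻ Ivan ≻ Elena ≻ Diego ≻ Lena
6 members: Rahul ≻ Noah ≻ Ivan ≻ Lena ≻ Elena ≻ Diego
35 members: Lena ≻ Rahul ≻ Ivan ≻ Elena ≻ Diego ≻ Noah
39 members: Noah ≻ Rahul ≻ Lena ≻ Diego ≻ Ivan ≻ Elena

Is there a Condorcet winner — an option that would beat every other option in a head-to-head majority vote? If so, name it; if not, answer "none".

Noah vs Elena: 96–35 for Noah.
Noah vs Ivan: 96–35 for Noah.
Noah vs Rahul: 76–55 for Noah.
Noah vs Diego: 92–39 for Noah.
Noah vs Lena: 92–39 for Noah.
Noah beats every other option head-to-head.

Noah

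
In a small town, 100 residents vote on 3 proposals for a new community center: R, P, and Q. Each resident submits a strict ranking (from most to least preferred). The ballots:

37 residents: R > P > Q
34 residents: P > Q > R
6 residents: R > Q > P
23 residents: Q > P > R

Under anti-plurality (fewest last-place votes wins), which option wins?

P

Last-place votes: R 57, P 6, Q 37.
P is ranked last by the fewest voters, so P wins.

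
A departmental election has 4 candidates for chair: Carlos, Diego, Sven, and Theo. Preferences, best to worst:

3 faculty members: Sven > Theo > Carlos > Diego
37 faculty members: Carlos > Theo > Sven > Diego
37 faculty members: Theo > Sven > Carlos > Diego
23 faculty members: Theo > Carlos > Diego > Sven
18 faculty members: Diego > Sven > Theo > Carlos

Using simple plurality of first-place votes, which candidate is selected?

First-place votes: Carlos 37, Diego 18, Sven 3, Theo 60.
Theo has the most first-place votes.

Theo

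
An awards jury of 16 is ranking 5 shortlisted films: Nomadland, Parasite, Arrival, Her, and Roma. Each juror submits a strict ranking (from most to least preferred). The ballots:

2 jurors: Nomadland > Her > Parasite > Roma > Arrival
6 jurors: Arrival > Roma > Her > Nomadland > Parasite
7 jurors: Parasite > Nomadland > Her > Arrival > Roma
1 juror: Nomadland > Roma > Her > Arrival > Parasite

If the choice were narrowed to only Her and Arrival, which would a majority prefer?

Voters preferring Her to Arrival: 10; preferring Arrival to Her: 6.
Her wins the head-to-head.

Her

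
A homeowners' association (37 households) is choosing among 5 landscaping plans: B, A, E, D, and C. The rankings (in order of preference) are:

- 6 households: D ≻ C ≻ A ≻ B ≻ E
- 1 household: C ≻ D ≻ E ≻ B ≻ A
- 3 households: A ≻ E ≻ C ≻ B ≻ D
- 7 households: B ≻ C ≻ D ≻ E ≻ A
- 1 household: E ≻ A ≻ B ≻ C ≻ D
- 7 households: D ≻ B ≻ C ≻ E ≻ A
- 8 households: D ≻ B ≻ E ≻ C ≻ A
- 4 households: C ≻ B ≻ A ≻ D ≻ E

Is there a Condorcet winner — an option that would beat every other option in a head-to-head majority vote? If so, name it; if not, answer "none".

D

D vs B: 22–15 for D.
D vs A: 29–8 for D.
D vs E: 33–4 for D.
D vs C: 21–16 for D.
D beats every other option head-to-head.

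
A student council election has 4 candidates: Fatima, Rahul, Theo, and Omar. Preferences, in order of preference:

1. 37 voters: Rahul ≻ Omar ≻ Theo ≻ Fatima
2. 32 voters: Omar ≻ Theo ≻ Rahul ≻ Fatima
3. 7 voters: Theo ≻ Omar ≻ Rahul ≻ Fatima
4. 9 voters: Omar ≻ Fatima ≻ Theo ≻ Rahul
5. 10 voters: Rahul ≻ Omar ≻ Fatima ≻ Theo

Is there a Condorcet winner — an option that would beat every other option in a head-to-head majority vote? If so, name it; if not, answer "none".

Omar vs Fatima: 95–0 for Omar.
Omar vs Rahul: 48–47 for Omar.
Omar vs Theo: 88–7 for Omar.
Omar beats every other option head-to-head.

Omar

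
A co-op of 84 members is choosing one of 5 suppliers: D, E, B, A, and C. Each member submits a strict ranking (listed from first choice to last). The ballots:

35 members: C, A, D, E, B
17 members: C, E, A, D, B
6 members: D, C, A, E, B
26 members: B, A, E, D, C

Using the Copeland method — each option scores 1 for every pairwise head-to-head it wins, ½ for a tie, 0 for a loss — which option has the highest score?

D: beats B; loses to E, A, and C → score 1.
E: beats D and B; loses to A and C → score 2.
B: loses to D, E, A, and C → score 0.
A: beats D, E, and B; loses to C → score 3.
C: beats D, E, B, and A → score 4.
C has the best pairwise record.

C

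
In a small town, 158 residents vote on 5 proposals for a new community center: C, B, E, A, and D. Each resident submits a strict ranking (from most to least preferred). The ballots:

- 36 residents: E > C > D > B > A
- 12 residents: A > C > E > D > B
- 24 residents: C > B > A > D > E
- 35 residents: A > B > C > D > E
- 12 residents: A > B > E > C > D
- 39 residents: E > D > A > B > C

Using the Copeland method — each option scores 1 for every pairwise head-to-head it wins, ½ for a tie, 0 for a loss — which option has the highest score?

A

C: beats D; loses to B, E, and A → score 1.
B: beats C; loses to E, A, and D → score 1.
E: beats C, B, and D; loses to A → score 3.
A: beats C, B, E, and D → score 4.
D: beats B; loses to C, E, and A → score 1.
A has the best pairwise record.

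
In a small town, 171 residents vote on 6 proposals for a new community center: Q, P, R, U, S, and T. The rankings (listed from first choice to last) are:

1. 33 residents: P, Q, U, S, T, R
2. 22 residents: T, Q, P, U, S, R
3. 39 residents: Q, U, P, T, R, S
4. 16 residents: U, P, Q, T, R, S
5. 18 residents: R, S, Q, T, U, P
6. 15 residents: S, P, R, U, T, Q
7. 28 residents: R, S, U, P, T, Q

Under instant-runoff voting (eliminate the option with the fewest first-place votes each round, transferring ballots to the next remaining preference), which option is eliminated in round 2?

U

Round 1: Q 39, P 33, R 46, U 16, S 15, T 22. Eliminate S.
Round 2: Q 39, P 48, R 46, U 16, T 22. Eliminate U.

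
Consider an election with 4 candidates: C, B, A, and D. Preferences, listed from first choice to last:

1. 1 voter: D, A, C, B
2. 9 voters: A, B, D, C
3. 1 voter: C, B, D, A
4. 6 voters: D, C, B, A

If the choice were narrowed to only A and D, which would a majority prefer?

Voters preferring A to D: 9; preferring D to A: 8.
A wins the head-to-head.

A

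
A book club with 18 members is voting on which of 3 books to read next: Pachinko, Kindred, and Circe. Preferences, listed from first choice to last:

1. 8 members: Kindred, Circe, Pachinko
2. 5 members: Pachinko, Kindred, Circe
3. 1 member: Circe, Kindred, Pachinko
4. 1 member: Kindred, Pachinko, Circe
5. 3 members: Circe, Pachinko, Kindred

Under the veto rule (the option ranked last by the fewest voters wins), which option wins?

Last-place votes: Pachinko 9, Kindred 3, Circe 6.
Kindred is ranked last by the fewest voters, so Kindred wins.

Kindred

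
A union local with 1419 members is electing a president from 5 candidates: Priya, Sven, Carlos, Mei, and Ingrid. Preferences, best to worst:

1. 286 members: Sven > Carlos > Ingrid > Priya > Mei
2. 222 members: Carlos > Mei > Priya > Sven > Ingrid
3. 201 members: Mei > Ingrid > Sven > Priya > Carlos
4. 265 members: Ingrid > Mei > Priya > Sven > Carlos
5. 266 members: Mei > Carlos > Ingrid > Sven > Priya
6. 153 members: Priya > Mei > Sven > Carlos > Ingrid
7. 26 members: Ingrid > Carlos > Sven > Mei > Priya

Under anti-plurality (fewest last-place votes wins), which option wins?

Last-place votes: Priya 292, Sven 0, Carlos 466, Mei 286, Ingrid 375.
Sven is ranked last by the fewest voters, so Sven wins.

Sven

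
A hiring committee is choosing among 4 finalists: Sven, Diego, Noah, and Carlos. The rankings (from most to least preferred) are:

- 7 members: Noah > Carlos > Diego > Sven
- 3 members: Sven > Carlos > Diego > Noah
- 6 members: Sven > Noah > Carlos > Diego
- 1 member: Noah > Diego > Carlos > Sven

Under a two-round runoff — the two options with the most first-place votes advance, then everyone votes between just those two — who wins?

Round 1 first-place votes: Sven 9, Diego 0, Noah 8, Carlos 0.
Sven and Noah advance.
Runoff: Sven is preferred to Noah by 9 voters; Noah by 8.
Sven wins the runoff.

Sven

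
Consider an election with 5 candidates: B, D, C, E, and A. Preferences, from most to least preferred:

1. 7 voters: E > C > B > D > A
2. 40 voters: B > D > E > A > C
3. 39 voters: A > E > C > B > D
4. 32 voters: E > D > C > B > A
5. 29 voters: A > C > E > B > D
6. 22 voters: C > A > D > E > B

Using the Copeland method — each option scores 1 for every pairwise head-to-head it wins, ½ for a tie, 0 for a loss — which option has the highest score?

B: beats D; loses to C, E, and A → score 1.
D: loses to B, C, E, and A → score 0.
C: beats B and D; loses to E and A → score 2.
E: beats B, D, and C; loses to A → score 3.
A: beats B, D, C, and E → score 4.
A has the best pairwise record.

A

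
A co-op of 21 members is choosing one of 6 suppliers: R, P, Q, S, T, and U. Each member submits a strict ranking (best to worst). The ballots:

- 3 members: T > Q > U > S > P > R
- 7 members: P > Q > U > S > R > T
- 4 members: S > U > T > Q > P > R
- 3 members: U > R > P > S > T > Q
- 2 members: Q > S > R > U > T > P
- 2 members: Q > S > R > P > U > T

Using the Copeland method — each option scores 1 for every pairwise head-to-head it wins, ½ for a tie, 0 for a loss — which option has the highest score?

Q

R: beats T; loses to P, Q, S, and U → score 1.
P: beats R and T; loses to Q, S, and U → score 2.
Q: beats R, P, S, T, and U → score 5.
S: beats R, P, and T; loses to Q and U → score 3.
T: loses to R, P, Q, S, and U → score 0.
U: beats R, P, S, and T; loses to Q → score 4.
Q has the best pairwise record.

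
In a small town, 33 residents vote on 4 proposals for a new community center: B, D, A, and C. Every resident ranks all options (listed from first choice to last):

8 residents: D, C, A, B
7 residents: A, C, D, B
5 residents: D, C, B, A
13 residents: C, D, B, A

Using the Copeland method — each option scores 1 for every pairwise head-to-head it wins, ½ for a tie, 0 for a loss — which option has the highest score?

C

B: beats A; loses to D and C → score 1.
D: beats B and A; loses to C → score 2.
A: loses to B, D, and C → score 0.
C: beats B, D, and A → score 3.
C has the best pairwise record.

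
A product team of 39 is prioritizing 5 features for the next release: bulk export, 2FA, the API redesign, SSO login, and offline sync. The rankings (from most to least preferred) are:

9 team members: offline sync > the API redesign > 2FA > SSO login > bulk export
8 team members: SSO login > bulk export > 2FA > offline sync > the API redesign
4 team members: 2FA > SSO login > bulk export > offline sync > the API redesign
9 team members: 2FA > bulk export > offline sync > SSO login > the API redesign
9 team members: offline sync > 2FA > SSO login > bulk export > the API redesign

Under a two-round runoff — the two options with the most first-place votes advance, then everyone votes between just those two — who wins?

Round 1 first-place votes: bulk export 0, 2FA 13, the API redesign 0, SSO login 8, offline sync 18.
offline sync and 2FA advance.
Runoff: offline sync is preferred to 2FA by 18 voters; 2FA by 21.
2FA wins the runoff.

2FA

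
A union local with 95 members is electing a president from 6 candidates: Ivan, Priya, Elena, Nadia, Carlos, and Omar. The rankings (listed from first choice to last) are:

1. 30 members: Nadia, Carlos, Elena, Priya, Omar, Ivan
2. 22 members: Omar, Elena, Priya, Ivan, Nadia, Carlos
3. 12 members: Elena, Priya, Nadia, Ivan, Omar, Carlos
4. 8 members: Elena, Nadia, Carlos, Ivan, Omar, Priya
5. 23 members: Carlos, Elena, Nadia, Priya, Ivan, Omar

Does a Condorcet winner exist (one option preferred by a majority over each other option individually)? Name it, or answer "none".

Checking pairwise contests:
Priya beats Ivan 87–8.
Elena beats Priya 95–0.
Carlos beats Elena 53–42.
Elena beats Nadia 65–30.
Nadia beats Carlos 72–23.
Priya beats Omar 65–30.
Every option loses at least one head-to-head, so there is no Condorcet winner.

none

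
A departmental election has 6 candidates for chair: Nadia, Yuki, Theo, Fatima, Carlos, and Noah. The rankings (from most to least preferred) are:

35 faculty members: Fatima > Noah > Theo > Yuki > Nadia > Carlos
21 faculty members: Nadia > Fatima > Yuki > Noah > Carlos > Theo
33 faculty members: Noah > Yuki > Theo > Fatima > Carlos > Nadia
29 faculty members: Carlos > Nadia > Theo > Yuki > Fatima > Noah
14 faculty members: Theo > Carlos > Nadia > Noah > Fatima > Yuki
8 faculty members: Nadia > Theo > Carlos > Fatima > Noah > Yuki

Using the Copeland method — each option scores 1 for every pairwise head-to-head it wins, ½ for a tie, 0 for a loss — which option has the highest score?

Nadia: beats Yuki, Fatima, and Noah; loses to Theo and Carlos → score 3.
Yuki: beats Carlos; loses to Nadia, Theo, Fatima, and Noah → score 1.
Theo: beats Nadia, Yuki, Fatima, and Carlos; loses to Noah → score 4.
Fatima: beats Yuki, Carlos, and Noah; loses to Nadia and Theo → score 3.
Carlos: beats Nadia; loses to Yuki, Theo, Fatima, and Noah → score 1.
Noah: beats Yuki, Theo, and Carlos; loses to Nadia and Fatima → score 3.
Theo has the best pairwise record.

Theo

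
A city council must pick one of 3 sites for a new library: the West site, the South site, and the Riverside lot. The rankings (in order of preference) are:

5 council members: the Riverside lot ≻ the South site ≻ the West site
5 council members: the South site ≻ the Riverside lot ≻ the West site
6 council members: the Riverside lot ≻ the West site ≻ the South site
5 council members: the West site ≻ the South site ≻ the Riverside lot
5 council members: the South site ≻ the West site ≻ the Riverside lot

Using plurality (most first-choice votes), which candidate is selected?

First-place votes: the West site 5, the South site 10, the Riverside lot 11.
the Riverside lot has the most first-place votes.

the Riverside lot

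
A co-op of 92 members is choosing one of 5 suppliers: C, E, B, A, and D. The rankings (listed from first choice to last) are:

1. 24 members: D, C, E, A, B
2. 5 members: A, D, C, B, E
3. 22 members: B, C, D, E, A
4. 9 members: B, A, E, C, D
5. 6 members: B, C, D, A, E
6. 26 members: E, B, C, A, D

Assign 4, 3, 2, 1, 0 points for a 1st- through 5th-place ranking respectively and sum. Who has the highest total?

B

C: 24·3 + 5·2 + 22·3 + 9·1 + 6·3 + 26·2 = 227
E: 24·2 + 5·0 + 22·1 + 9·2 + 6·0 + 26·4 = 192
B: 24·0 + 5·1 + 22·4 + 9·4 + 6·4 + 26·3 = 231
A: 24·1 + 5·4 + 22·0 + 9·3 + 6·1 + 26·1 = 103
D: 24·4 + 5·3 + 22·2 + 9·0 + 6·2 + 26·0 = 167
B has the highest Borda score (231).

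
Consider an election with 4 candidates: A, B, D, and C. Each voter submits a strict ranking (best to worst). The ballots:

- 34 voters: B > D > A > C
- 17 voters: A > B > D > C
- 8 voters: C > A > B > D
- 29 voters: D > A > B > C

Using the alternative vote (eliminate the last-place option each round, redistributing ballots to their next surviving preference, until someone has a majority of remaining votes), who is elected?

B

Round 1: A 17, B 34, D 29, C 8. Eliminate C.
Round 2: A 25, B 34, D 29. Eliminate A.
Round 3: B 59, D 29. B has a majority.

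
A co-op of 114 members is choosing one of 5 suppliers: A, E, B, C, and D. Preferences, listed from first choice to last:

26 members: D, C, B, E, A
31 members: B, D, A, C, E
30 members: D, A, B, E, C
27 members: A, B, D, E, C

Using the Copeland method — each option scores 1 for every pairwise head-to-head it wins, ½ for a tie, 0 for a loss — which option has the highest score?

B

A: beats E and C; ties B; loses to D → score 2.5.
E: ties C; loses to A, B, and D → score 0.5.
B: beats E, C, and D; ties A → score 3.5.
C: ties E; loses to A, B, and D → score 0.5.
D: beats A, E, and C; loses to B → score 3.
B has the best pairwise record.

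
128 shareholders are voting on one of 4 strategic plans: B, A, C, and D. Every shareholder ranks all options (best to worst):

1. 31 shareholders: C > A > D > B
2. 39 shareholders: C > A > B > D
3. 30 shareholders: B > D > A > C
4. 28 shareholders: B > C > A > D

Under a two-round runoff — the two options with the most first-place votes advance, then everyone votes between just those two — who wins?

C

Round 1 first-place votes: B 58, A 0, C 70, D 0.
C and B advance.
Runoff: C is preferred to B by 70 voters; B by 58.
C wins the runoff.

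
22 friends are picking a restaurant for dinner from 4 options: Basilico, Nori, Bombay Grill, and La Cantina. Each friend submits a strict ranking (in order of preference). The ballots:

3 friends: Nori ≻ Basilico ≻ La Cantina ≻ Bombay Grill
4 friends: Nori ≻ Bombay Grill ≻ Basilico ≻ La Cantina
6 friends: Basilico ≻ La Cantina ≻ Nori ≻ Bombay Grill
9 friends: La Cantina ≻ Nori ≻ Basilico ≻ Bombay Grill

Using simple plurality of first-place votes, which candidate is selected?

La Cantina

First-place votes: Basilico 6, Nori 7, Bombay Grill 0, La Cantina 9.
La Cantina has the most first-place votes.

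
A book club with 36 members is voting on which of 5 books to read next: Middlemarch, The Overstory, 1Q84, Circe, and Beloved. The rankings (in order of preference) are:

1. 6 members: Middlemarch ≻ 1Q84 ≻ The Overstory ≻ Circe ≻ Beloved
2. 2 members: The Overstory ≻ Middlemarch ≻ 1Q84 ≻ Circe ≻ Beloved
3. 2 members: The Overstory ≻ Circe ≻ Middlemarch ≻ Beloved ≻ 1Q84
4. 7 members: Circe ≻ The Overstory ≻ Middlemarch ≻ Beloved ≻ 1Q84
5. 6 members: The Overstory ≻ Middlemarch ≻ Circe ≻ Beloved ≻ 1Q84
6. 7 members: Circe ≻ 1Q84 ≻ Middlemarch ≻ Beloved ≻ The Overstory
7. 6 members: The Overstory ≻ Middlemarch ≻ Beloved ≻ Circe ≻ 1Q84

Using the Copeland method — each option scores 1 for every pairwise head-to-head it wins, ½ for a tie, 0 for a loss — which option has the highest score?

The Overstory

Middlemarch: beats 1Q84, Circe, and Beloved; loses to The Overstory → score 3.
The Overstory: beats Middlemarch, 1Q84, Circe, and Beloved → score 4.
1Q84: loses to Middlemarch, The Overstory, Circe, and Beloved → score 0.
Circe: beats 1Q84 and Beloved; loses to Middlemarch and The Overstory → score 2.
Beloved: beats 1Q84; loses to Middlemarch, The Overstory, and Circe → score 1.
The Overstory has the best pairwise record.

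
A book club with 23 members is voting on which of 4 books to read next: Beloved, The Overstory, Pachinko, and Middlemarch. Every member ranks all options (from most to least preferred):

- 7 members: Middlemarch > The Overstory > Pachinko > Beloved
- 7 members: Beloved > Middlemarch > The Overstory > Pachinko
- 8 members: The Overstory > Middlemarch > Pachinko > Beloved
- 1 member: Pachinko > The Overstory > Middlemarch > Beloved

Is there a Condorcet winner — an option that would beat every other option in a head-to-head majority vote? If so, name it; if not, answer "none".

Middlemarch vs Beloved: 16–7 for Middlemarch.
Middlemarch vs The Overstory: 14–9 for Middlemarch.
Middlemarch vs Pachinko: 22–1 for Middlemarch.
Middlemarch beats every other option head-to-head.

Middlemarch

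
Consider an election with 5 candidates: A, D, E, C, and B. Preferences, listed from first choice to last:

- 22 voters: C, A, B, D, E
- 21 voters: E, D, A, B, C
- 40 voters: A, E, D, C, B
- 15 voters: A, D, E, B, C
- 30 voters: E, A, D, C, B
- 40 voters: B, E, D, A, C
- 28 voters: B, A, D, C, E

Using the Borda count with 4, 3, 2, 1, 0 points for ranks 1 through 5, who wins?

A: 22·3 + 21·2 + 40·4 + 15·4 + 30·3 + 40·1 + 28·3 = 542
D: 22·1 + 21·3 + 40·2 + 15·3 + 30·2 + 40·2 + 28·2 = 406
E: 22·0 + 21·4 + 40·3 + 15·2 + 30·4 + 40·3 + 28·0 = 474
C: 22·4 + 21·0 + 40·1 + 15·0 + 30·1 + 40·0 + 28·1 = 186
B: 22·2 + 21·1 + 40·0 + 15·1 + 30·0 + 40·4 + 28·4 = 352
A has the highest Borda score (542).

A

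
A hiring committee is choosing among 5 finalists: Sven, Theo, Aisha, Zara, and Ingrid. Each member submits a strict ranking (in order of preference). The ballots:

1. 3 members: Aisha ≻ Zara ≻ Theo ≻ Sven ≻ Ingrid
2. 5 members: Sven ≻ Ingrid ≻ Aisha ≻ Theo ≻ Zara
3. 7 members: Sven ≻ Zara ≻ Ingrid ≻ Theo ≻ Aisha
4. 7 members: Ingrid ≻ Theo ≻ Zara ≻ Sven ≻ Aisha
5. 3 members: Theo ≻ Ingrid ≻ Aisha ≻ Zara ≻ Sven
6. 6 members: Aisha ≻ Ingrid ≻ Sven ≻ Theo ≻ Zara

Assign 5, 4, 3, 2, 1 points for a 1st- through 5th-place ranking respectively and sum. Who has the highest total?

Ingrid

Sven: 3·2 + 5·5 + 7·5 + 7·2 + 3·1 + 6·3 = 101
Theo: 3·3 + 5·2 + 7·2 + 7·4 + 3·5 + 6·2 = 88
Aisha: 3·5 + 5·3 + 7·1 + 7·1 + 3·3 + 6·5 = 83
Zara: 3·4 + 5·1 + 7·4 + 7·3 + 3·2 + 6·1 = 78
Ingrid: 3·1 + 5·4 + 7·3 + 7·5 + 3·4 + 6·4 = 115
Ingrid has the highest Borda score (115).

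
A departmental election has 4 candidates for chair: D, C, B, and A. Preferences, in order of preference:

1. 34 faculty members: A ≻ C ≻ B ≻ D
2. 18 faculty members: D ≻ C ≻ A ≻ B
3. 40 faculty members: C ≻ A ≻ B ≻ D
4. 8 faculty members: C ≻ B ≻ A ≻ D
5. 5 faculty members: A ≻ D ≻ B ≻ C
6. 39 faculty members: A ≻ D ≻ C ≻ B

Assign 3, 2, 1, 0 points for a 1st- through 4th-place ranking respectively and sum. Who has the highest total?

A

D: 34·0 + 18·3 + 40·0 + 8·0 + 5·2 + 39·2 = 142
C: 34·2 + 18·2 + 40·3 + 8·3 + 5·0 + 39·1 = 287
B: 34·1 + 18·0 + 40·1 + 8·2 + 5·1 + 39·0 = 95
A: 34·3 + 18·1 + 40·2 + 8·1 + 5·3 + 39·3 = 340
A has the highest Borda score (340).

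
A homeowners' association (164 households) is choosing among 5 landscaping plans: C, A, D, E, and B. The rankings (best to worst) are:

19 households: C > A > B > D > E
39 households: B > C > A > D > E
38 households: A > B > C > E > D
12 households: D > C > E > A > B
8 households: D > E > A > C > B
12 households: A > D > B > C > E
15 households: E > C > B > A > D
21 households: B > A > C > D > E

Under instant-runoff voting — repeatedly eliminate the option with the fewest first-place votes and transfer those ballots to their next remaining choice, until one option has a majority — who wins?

A

Round 1: C 19, A 50, D 20, E 15, B 60. Eliminate E.
Round 2: C 34, A 50, D 20, B 60. Eliminate D.
Round 3: C 46, A 58, B 60. Eliminate C.
Round 4: A 89, B 75. A has a majority.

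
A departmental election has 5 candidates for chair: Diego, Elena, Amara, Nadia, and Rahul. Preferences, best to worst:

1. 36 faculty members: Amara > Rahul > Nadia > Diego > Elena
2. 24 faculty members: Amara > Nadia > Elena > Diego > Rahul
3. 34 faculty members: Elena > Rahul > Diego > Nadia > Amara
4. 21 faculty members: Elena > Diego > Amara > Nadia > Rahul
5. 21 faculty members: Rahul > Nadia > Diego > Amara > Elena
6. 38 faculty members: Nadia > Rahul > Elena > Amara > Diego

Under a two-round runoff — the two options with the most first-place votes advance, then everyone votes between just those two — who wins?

Round 1 first-place votes: Diego 0, Elena 55, Amara 60, Nadia 38, Rahul 21.
Amara and Elena advance.
Runoff: Amara is preferred to Elena by 81 voters; Elena by 93.
Elena wins the runoff.

Elena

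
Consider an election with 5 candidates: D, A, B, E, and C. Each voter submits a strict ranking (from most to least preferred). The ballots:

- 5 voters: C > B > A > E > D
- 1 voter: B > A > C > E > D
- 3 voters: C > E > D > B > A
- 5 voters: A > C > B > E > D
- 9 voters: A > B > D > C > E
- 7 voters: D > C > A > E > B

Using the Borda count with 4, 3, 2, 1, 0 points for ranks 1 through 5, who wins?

A

D: 5·0 + 1·0 + 3·2 + 5·0 + 9·2 + 7·4 = 52
A: 5·2 + 1·3 + 3·0 + 5·4 + 9·4 + 7·2 = 83
B: 5·3 + 1·4 + 3·1 + 5·2 + 9·3 + 7·0 = 59
E: 5·1 + 1·1 + 3·3 + 5·1 + 9·0 + 7·1 = 27
C: 5·4 + 1·2 + 3·4 + 5·3 + 9·1 + 7·3 = 79
A has the highest Borda score (83).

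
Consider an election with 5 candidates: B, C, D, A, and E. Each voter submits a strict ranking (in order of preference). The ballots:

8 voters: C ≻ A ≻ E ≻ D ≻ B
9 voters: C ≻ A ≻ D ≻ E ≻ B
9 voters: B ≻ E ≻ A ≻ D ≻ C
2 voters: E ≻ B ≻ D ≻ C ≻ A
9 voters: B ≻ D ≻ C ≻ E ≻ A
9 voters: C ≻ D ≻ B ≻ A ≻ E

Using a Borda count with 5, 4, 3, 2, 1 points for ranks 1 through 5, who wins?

C

B: 8·1 + 9·1 + 9·5 + 2·4 + 9·5 + 9·3 = 142
C: 8·5 + 9·5 + 9·1 + 2·2 + 9·3 + 9·5 = 170
D: 8·2 + 9·3 + 9·2 + 2·3 + 9·4 + 9·4 = 139
A: 8·4 + 9·4 + 9·3 + 2·1 + 9·1 + 9·2 = 124
E: 8·3 + 9·2 + 9·4 + 2·5 + 9·2 + 9·1 = 115
C has the highest Borda score (170).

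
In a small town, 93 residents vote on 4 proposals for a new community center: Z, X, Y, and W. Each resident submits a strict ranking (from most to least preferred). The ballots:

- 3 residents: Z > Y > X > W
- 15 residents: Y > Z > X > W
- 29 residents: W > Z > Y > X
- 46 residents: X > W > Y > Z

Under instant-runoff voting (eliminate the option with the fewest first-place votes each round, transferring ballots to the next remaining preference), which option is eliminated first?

Round 1: Z 3, X 46, Y 15, W 29. Eliminate Z.

Z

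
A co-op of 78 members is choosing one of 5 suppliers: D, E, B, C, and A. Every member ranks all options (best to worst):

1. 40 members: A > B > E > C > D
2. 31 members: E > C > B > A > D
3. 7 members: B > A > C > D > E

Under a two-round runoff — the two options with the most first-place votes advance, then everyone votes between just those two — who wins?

A

Round 1 first-place votes: D 0, E 31, B 7, C 0, A 40.
A and E advance.
Runoff: A is preferred to E by 47 voters; E by 31.
A wins the runoff.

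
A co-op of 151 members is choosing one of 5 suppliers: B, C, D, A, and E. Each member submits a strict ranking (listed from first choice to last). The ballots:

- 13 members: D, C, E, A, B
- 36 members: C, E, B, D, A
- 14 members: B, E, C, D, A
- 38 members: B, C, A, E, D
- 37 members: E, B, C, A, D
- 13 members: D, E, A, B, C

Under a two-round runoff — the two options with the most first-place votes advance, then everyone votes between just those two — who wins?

Round 1 first-place votes: B 52, C 36, D 26, A 0, E 37.
B and E advance.
Runoff: B is preferred to E by 52 voters; E by 99.
E wins the runoff.

E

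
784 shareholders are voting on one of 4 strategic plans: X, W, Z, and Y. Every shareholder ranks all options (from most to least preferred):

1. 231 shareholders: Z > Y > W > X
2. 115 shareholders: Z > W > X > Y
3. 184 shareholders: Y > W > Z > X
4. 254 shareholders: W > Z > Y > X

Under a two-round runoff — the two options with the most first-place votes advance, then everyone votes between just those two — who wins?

W

Round 1 first-place votes: X 0, W 254, Z 346, Y 184.
Z and W advance.
Runoff: Z is preferred to W by 346 voters; W by 438.
W wins the runoff.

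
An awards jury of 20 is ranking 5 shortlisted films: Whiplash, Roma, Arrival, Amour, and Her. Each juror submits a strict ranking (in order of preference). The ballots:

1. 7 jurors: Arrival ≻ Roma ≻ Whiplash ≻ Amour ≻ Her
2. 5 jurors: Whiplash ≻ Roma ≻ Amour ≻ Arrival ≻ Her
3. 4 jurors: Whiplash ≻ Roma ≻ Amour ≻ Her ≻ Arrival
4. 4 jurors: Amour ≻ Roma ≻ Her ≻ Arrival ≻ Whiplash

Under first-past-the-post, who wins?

First-place votes: Whiplash 9, Roma 0, Arrival 7, Amour 4, Her 0.
Whiplash has the most first-place votes.

Whiplash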